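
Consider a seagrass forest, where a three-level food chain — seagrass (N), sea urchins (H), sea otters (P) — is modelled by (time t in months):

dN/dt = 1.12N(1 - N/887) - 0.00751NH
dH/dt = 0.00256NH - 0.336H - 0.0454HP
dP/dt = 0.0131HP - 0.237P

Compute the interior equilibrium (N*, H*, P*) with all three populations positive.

From dP/dt = 0: 0.0131H* = 0.237, so H* = 18.1.
From dN/dt = 0: 1.12(1 - N*/887) = 0.00751·18.1, giving N* = 887·(1 - 0.121) = 779.
From dH/dt = 0: 0.00256·779 - 0.336 = 0.0454P*, so P* = 1.66/0.0454 = 36.5.

N* ≈ 779, H* ≈ 18.1, P* ≈ 36.5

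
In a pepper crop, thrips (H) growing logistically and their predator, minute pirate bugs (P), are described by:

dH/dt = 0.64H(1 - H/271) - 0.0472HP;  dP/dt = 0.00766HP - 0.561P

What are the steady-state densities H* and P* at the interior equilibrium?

From dP/dt = 0 with P > 0: 0.00766H* = 0.561, so H* = 73.2.
Substitute into dH/dt = 0: 0.64(1 - 73.2/271) = 0.0472P*.
The bracket is 0.73, giving P* = 0.467/0.0472 = 9.89.

H* ≈ 73.2, P* ≈ 9.89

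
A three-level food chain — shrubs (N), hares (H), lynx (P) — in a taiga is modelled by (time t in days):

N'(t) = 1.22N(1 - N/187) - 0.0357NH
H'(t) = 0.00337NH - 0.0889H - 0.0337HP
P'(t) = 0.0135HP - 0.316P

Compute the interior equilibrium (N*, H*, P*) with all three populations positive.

From dP/dt = 0: 0.0135H* = 0.316, so H* = 23.4.
From dN/dt = 0: 1.22(1 - N*/187) = 0.0357·23.4, giving N* = 187·(1 - 0.685) = 58.9.
From dH/dt = 0: 0.00337·58.9 - 0.0889 = 0.0337P*, so P* = 0.11/0.0337 = 3.25.

N* ≈ 58.9, H* ≈ 23.4, P* ≈ 3.25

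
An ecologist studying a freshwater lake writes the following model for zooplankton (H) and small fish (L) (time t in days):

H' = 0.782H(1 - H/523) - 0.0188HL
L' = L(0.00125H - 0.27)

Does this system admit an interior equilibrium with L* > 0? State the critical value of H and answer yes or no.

The predator equation gives dL/dt > 0 only when H > 0.27/0.00125 = 216.
Without the predator, H → K = 523. Since 523 > 216, the predator can invade and persist.

Threshold H = 216; K > 216, so yes, the predator persists.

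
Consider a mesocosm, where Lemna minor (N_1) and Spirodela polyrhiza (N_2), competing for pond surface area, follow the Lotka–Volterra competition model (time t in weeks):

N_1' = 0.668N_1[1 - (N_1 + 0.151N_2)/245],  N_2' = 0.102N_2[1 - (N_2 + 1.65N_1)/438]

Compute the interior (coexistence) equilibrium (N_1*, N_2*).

Setting both brackets to zero gives the nullclines N_1 + 0.151N_2 = 245 and 1.65N_1 + N_2 = 438.
Substituting N_2 = 438 - 1.65N_1 into the first: N_1(1 - 0.151·1.65) = 245 - 0.151·438.
So N_1* = 179/0.751 = 238, and then N_2* = 438 - 1.65·238 = 44.9.

N_1* ≈ 238, N_2* ≈ 44.9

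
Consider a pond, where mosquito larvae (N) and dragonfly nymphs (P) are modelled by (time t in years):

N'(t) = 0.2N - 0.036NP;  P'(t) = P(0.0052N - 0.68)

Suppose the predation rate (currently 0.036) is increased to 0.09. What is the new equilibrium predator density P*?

P* ≈ 2.22

At the interior fixed point, setting dN/dt = 0 with N > 0 fixes P* = (prey growth rate)/(NP coefficient) — independent of the other coefficients.
With the change, P* = 0.2/0.09 = 2.22; it falls from 5.56.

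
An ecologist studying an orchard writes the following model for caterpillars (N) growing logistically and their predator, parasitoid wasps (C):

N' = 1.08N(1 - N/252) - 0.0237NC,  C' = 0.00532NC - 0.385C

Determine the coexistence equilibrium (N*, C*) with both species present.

N* ≈ 72.4, C* ≈ 32.5

From dC/dt = 0 with C > 0: 0.00532N* = 0.385, so N* = 72.4.
Substitute into dN/dt = 0: 1.08(1 - 72.4/252) = 0.0237C*.
The bracket is 0.713, giving C* = 0.77/0.0237 = 32.5.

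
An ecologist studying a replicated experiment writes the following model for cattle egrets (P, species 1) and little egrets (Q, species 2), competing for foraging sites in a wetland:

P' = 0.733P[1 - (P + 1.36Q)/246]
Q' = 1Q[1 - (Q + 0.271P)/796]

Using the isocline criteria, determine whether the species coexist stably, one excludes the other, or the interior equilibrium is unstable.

Compare the nullcline intercepts: K1/α12 = 246/1.36 = 181 < K2 = 796; K2/α21 = 796/0.271 = 2940 > K1 = 246.
Since the inequalities point opposite ways, species 2 can invade but species 1 cannot.

species 2 excludes species 1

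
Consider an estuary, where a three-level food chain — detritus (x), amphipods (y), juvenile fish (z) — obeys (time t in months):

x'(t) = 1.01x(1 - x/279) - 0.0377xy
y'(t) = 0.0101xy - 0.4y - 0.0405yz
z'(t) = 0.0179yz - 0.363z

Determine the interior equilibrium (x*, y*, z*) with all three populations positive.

x* ≈ 67.8, y* ≈ 20.3, z* ≈ 7.03

From dz/dt = 0: 0.0179y* = 0.363, so y* = 20.3.
From dx/dt = 0: 1.01(1 - x*/279) = 0.0377·20.3, giving x* = 279·(1 - 0.757) = 67.8.
From dy/dt = 0: 0.0101·67.8 - 0.4 = 0.0405z*, so z* = 0.285/0.0405 = 7.03.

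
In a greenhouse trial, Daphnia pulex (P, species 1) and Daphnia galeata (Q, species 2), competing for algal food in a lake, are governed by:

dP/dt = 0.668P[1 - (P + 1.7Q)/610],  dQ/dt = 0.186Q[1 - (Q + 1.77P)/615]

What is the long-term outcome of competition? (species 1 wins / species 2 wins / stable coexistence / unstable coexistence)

unstable coexistence (outcome depends on initial conditions)

Compare the nullcline intercepts: K1/α12 = 610/1.7 = 359 < K2 = 615; K2/α21 = 615/1.77 = 347 < K1 = 610.
Since both are reversed, neither can invade when rare; the interior point is a saddle.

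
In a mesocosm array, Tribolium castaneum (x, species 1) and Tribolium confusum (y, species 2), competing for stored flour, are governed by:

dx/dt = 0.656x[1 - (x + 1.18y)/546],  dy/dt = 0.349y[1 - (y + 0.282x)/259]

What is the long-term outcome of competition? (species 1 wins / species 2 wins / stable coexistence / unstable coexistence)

Compare the nullcline intercepts: K1/α12 = 546/1.18 = 463 > K2 = 259; K2/α21 = 259/0.282 = 918 > K1 = 546.
Since both inequalities hold, each species can invade when rare, so the interior equilibrium is stable.

stable coexistence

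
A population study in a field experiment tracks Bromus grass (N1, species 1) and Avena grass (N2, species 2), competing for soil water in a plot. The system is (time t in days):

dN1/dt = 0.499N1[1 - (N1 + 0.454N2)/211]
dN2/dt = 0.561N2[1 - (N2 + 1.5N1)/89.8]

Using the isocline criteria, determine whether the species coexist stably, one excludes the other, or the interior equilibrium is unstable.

Compare the nullcline intercepts: K1/α12 = 211/0.454 = 465 > K2 = 89.8; K2/α21 = 89.8/1.5 = 59.9 < K1 = 211.
Since the inequalities point opposite ways, species 1 can invade but species 2 cannot.

species 1 excludes species 2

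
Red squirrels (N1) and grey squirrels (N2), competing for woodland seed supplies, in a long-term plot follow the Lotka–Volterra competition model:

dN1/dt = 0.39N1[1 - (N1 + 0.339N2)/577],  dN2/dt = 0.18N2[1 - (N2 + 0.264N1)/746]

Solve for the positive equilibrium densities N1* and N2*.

N1* ≈ 356, N2* ≈ 652

Setting both brackets to zero gives the nullclines N1 + 0.339N2 = 577 and 0.264N1 + N2 = 746.
Substituting N2 = 746 - 0.264N1 into the first: N1(1 - 0.339·0.264) = 577 - 0.339·746.
So N1* = 324/0.911 = 356, and then N2* = 746 - 0.264·356 = 652.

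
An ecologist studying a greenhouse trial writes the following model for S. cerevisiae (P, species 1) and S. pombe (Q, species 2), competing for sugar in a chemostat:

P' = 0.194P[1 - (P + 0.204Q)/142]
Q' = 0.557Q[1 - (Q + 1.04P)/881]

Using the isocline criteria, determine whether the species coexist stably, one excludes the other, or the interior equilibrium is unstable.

Compare the nullcline intercepts: K1/α12 = 142/0.204 = 696 < K2 = 881; K2/α21 = 881/1.04 = 847 > K1 = 142.
Since the inequalities point opposite ways, species 2 can invade but species 1 cannot.

species 2 excludes species 1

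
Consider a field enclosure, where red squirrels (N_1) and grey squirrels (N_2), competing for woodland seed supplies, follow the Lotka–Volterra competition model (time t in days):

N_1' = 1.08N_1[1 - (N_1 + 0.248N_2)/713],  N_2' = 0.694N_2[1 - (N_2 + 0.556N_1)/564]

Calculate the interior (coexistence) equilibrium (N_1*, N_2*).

Setting both brackets to zero gives the nullclines N_1 + 0.248N_2 = 713 and 0.556N_1 + N_2 = 564.
Substituting N_2 = 564 - 0.556N_1 into the first: N_1(1 - 0.248·0.556) = 713 - 0.248·564.
So N_1* = 573/0.862 = 665, and then N_2* = 564 - 0.556·665 = 194.

N_1* ≈ 665, N_2* ≈ 194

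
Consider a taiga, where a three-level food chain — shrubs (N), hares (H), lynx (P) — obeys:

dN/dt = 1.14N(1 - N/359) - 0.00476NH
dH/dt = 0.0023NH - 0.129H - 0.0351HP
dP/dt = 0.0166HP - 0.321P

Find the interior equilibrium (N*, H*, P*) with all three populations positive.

From dP/dt = 0: 0.0166H* = 0.321, so H* = 19.3.
From dN/dt = 0: 1.14(1 - N*/359) = 0.00476·19.3, giving N* = 359·(1 - 0.0807) = 330.
From dH/dt = 0: 0.0023·330 - 0.129 = 0.0351P*, so P* = 0.63/0.0351 = 17.9.

N* ≈ 330, H* ≈ 19.3, P* ≈ 17.9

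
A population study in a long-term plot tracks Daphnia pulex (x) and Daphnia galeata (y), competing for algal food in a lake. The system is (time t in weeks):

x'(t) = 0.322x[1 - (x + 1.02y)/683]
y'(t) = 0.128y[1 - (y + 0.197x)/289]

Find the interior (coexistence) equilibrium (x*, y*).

Setting both brackets to zero gives the nullclines x + 1.02y = 683 and 0.197x + y = 289.
Substituting y = 289 - 0.197x into the first: x(1 - 1.02·0.197) = 683 - 1.02·289.
So x* = 388/0.799 = 486, and then y* = 289 - 0.197·486 = 193.

x* ≈ 486, y* ≈ 193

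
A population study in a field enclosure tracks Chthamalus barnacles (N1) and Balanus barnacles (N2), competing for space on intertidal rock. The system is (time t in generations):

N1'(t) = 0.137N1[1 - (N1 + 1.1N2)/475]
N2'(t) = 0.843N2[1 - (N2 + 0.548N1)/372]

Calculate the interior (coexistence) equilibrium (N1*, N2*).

N1* ≈ 166, N2* ≈ 281

Setting both brackets to zero gives the nullclines N1 + 1.1N2 = 475 and 0.548N1 + N2 = 372.
Substituting N2 = 372 - 0.548N1 into the first: N1(1 - 1.1·0.548) = 475 - 1.1·372.
So N1* = 65.8/0.397 = 166, and then N2* = 372 - 0.548·166 = 281.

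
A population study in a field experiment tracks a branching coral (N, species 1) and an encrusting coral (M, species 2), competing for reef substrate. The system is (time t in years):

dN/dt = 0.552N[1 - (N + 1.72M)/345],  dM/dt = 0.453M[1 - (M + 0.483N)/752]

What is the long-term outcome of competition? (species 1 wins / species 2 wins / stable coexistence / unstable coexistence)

Compare the nullcline intercepts: K1/α12 = 345/1.72 = 201 < K2 = 752; K2/α21 = 752/0.483 = 1560 > K1 = 345.
Since the inequalities point opposite ways, species 2 can invade but species 1 cannot.

species 2 excludes species 1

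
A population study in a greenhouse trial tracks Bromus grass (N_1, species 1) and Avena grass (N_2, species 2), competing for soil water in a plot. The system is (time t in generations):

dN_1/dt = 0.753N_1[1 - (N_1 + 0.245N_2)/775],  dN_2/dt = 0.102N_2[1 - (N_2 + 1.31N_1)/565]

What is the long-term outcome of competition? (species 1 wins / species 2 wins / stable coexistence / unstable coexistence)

Compare the nullcline intercepts: K1/α12 = 775/0.245 = 3160 > K2 = 565; K2/α21 = 565/1.31 = 431 < K1 = 775.
Since the inequalities point opposite ways, species 1 can invade but species 2 cannot.

species 1 excludes species 2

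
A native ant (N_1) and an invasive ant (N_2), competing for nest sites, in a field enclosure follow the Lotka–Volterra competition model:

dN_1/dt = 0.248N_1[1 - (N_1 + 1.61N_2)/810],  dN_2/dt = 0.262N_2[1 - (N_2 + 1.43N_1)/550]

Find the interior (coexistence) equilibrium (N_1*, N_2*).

N_1* ≈ 58, N_2* ≈ 467

Setting both brackets to zero gives the nullclines N_1 + 1.61N_2 = 810 and 1.43N_1 + N_2 = 550.
Substituting N_2 = 550 - 1.43N_1 into the first: N_1(1 - 1.61·1.43) = 810 - 1.61·550.
So N_1* = -75.5/-1.3 = 58, and then N_2* = 550 - 1.43·58 = 467.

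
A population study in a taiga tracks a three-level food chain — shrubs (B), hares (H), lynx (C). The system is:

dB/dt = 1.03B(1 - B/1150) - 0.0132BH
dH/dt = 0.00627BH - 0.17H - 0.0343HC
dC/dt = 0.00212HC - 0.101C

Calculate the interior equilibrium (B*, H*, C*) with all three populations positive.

B* ≈ 448, H* ≈ 47.6, C* ≈ 76.9

From dC/dt = 0: 0.00212H* = 0.101, so H* = 47.6.
From dB/dt = 0: 1.03(1 - B*/1150) = 0.0132·47.6, giving B* = 1150·(1 - 0.611) = 448.
From dH/dt = 0: 0.00627·448 - 0.17 = 0.0343C*, so C* = 2.64/0.0343 = 76.9.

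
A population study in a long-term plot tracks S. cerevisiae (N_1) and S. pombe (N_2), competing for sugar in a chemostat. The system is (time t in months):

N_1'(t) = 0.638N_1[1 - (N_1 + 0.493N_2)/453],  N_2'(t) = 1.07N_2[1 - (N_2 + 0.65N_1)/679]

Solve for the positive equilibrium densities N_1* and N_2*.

Setting both brackets to zero gives the nullclines N_1 + 0.493N_2 = 453 and 0.65N_1 + N_2 = 679.
Substituting N_2 = 679 - 0.65N_1 into the first: N_1(1 - 0.493·0.65) = 453 - 0.493·679.
So N_1* = 118/0.68 = 174, and then N_2* = 679 - 0.65·174 = 566.

N_1* ≈ 174, N_2* ≈ 566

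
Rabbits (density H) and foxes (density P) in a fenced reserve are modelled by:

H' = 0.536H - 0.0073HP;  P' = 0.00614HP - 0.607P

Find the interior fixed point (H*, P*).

H* ≈ 98.9, P* ≈ 73.4

Set dP/dt = 0 with P > 0: 0.00614H - 0.607 = 0, so H* = 0.607/0.00614 = 98.9.
Set dH/dt = 0 with H > 0: 0.536 - 0.0073P = 0, so P* = 0.536/0.0073 = 73.4.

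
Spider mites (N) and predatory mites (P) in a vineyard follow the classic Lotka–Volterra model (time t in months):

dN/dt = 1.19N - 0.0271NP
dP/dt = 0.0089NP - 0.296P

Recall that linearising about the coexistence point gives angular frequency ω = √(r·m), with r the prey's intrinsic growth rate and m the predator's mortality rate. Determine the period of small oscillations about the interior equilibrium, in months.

Here r = 1.19 and m = 0.296, so r·m = 0.352.
ω = √0.352 = 0.593 per month, hence T = 2π/ω ≈ 10.6 months.

T ≈ 10.6 months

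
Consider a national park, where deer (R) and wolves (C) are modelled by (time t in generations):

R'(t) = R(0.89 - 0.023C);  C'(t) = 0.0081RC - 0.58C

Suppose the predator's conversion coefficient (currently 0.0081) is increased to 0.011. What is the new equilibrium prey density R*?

At the interior fixed point, setting dC/dt = 0 with C > 0 fixes R* = (predator death rate)/(RC coefficient) — independent of the other coefficients.
With the change, R* = 0.58/0.011 = 52.7; it falls from 71.6.

R* ≈ 52.7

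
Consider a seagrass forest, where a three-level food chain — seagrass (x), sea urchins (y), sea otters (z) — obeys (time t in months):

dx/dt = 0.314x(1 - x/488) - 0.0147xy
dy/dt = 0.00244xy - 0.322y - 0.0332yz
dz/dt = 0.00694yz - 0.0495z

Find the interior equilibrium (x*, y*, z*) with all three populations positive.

x* ≈ 325, y* ≈ 7.13, z* ≈ 14.2

From dz/dt = 0: 0.00694y* = 0.0495, so y* = 7.13.
From dx/dt = 0: 0.314(1 - x*/488) = 0.0147·7.13, giving x* = 488·(1 - 0.334) = 325.
From dy/dt = 0: 0.00244·325 - 0.322 = 0.0332z*, so z* = 0.471/0.0332 = 14.2.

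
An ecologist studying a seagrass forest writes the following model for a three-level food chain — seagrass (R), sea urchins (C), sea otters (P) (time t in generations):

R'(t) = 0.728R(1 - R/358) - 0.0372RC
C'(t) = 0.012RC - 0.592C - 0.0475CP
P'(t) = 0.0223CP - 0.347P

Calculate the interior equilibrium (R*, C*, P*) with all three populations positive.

R* ≈ 73.3, C* ≈ 15.6, P* ≈ 6.07

From dP/dt = 0: 0.0223C* = 0.347, so C* = 15.6.
From dR/dt = 0: 0.728(1 - R*/358) = 0.0372·15.6, giving R* = 358·(1 - 0.795) = 73.3.
From dC/dt = 0: 0.012·73.3 - 0.592 = 0.0475P*, so P* = 0.288/0.0475 = 6.07.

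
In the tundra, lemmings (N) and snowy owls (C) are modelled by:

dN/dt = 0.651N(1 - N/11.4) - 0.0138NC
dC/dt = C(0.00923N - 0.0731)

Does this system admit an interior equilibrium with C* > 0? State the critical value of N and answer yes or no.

The predator equation gives dC/dt > 0 only when N > 0.0731/0.00923 = 7.92.
Without the predator, N → K = 11.4. Since 11.4 > 7.92, the predator can invade and persist.

Threshold N = 7.92; K > 7.92, so yes, the predator persists.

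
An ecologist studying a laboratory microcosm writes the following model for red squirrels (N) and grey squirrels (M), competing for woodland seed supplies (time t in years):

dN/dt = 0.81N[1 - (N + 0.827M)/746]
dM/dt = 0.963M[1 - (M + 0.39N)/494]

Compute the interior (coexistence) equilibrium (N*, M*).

Setting both brackets to zero gives the nullclines N + 0.827M = 746 and 0.39N + M = 494.
Substituting M = 494 - 0.39N into the first: N(1 - 0.827·0.39) = 746 - 0.827·494.
So N* = 337/0.677 = 498, and then M* = 494 - 0.39·498 = 300.

N* ≈ 498, M* ≈ 300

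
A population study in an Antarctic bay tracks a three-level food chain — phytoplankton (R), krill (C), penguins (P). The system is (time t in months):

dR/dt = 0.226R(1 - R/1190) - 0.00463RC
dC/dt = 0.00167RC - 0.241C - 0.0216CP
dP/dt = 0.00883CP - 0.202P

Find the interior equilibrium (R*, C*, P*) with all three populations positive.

R* ≈ 632, C* ≈ 22.9, P* ≈ 37.7

From dP/dt = 0: 0.00883C* = 0.202, so C* = 22.9.
From dR/dt = 0: 0.226(1 - R*/1190) = 0.00463·22.9, giving R* = 1190·(1 - 0.469) = 632.
From dC/dt = 0: 0.00167·632 - 0.241 = 0.0216P*, so P* = 0.815/0.0216 = 37.7.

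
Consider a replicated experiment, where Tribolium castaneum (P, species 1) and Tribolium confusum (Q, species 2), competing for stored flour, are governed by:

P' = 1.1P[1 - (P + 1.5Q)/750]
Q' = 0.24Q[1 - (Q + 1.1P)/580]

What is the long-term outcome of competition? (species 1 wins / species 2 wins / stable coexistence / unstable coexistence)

unstable coexistence (outcome depends on initial conditions)

Compare the nullcline intercepts: K1/α12 = 750/1.5 = 500 < K2 = 580; K2/α21 = 580/1.1 = 527 < K1 = 750.
Since both are reversed, neither can invade when rare; the interior point is a saddle.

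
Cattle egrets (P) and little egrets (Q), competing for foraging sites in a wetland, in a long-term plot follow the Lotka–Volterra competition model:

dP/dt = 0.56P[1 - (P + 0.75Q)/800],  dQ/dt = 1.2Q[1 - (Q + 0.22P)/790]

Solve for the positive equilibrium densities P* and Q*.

Setting both brackets to zero gives the nullclines P + 0.75Q = 800 and 0.22P + Q = 790.
Substituting Q = 790 - 0.22P into the first: P(1 - 0.75·0.22) = 800 - 0.75·790.
So P* = 208/0.835 = 249, and then Q* = 790 - 0.22·249 = 735.

P* ≈ 249, Q* ≈ 735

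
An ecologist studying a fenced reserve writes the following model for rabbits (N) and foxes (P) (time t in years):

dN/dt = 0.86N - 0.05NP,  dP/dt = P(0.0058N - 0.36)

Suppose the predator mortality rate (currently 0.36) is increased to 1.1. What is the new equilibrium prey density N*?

N* ≈ 190

At the interior fixed point, setting dP/dt = 0 with P > 0 fixes N* = (predator death rate)/(NP coefficient) — independent of the other coefficients.
With the change, N* = 1.1/0.0058 = 190; it rises from 62.1.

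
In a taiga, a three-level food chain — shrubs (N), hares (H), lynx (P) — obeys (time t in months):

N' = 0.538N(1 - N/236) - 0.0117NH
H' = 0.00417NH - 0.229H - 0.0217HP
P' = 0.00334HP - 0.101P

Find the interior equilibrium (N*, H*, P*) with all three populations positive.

From dP/dt = 0: 0.00334H* = 0.101, so H* = 30.2.
From dN/dt = 0: 0.538(1 - N*/236) = 0.0117·30.2, giving N* = 236·(1 - 0.658) = 80.8.
From dH/dt = 0: 0.00417·80.8 - 0.229 = 0.0217P*, so P* = 0.108/0.0217 = 4.97.

N* ≈ 80.8, H* ≈ 30.2, P* ≈ 4.97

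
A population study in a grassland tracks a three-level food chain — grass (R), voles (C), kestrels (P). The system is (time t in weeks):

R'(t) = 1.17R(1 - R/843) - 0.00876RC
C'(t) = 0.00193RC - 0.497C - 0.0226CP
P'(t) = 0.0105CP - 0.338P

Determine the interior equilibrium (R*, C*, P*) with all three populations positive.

From dP/dt = 0: 0.0105C* = 0.338, so C* = 32.2.
From dR/dt = 0: 1.17(1 - R*/843) = 0.00876·32.2, giving R* = 843·(1 - 0.241) = 640.
From dC/dt = 0: 0.00193·640 - 0.497 = 0.0226P*, so P* = 0.738/0.0226 = 32.6.

R* ≈ 640, C* ≈ 32.2, P* ≈ 32.6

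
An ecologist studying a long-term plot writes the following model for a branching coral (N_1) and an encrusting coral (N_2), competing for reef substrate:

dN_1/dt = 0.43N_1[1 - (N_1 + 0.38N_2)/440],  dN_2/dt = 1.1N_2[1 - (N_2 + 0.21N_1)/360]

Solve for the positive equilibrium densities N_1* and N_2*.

Setting both brackets to zero gives the nullclines N_1 + 0.38N_2 = 440 and 0.21N_1 + N_2 = 360.
Substituting N_2 = 360 - 0.21N_1 into the first: N_1(1 - 0.38·0.21) = 440 - 0.38·360.
So N_1* = 303/0.92 = 329, and then N_2* = 360 - 0.21·329 = 291.

N_1* ≈ 329, N_2* ≈ 291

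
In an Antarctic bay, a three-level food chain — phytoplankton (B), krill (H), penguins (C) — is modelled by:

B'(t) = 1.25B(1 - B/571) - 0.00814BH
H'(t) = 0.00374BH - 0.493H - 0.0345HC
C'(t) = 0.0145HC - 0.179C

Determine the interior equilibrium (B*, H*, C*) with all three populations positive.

From dC/dt = 0: 0.0145H* = 0.179, so H* = 12.3.
From dB/dt = 0: 1.25(1 - B*/571) = 0.00814·12.3, giving B* = 571·(1 - 0.0804) = 525.
From dH/dt = 0: 0.00374·525 - 0.493 = 0.0345C*, so C* = 1.47/0.0345 = 42.6.

B* ≈ 525, H* ≈ 12.3, C* ≈ 42.6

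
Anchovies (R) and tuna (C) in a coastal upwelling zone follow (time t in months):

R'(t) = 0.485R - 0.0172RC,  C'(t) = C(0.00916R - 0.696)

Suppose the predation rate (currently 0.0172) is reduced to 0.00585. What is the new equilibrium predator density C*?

C* ≈ 82.9

At the interior fixed point, setting dR/dt = 0 with R > 0 fixes C* = (prey growth rate)/(RC coefficient) — independent of the other coefficients.
With the change, C* = 0.485/0.00585 = 82.9; it rises from 28.2.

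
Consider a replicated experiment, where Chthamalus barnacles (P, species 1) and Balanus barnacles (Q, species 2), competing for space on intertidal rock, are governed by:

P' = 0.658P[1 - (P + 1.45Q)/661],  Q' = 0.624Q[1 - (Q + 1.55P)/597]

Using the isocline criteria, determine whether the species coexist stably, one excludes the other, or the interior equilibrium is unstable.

Compare the nullcline intercepts: K1/α12 = 661/1.45 = 456 < K2 = 597; K2/α21 = 597/1.55 = 385 < K1 = 661.
Since both are reversed, neither can invade when rare; the interior point is a saddle.

unstable coexistence (outcome depends on initial conditions)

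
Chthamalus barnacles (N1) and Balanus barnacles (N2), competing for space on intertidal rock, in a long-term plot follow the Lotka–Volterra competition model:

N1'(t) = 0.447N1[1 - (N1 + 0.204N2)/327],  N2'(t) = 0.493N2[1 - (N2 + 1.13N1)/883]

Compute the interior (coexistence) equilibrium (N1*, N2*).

N1* ≈ 191, N2* ≈ 667

Setting both brackets to zero gives the nullclines N1 + 0.204N2 = 327 and 1.13N1 + N2 = 883.
Substituting N2 = 883 - 1.13N1 into the first: N1(1 - 0.204·1.13) = 327 - 0.204·883.
So N1* = 147/0.769 = 191, and then N2* = 883 - 1.13·191 = 667.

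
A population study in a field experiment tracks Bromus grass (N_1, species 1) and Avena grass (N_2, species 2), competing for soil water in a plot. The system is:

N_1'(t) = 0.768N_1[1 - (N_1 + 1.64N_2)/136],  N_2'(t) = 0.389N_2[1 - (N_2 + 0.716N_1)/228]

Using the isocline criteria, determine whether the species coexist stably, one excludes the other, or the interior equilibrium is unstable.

Compare the nullcline intercepts: K1/α12 = 136/1.64 = 82.9 < K2 = 228; K2/α21 = 228/0.716 = 318 > K1 = 136.
Since the inequalities point opposite ways, species 2 can invade but species 1 cannot.

species 2 excludes species 1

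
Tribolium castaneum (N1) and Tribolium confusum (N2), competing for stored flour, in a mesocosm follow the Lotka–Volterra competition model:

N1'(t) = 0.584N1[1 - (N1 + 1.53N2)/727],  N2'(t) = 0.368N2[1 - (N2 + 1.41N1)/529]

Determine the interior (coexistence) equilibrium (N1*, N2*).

N1* ≈ 71.2, N2* ≈ 429

Setting both brackets to zero gives the nullclines N1 + 1.53N2 = 727 and 1.41N1 + N2 = 529.
Substituting N2 = 529 - 1.41N1 into the first: N1(1 - 1.53·1.41) = 727 - 1.53·529.
So N1* = -82.4/-1.16 = 71.2, and then N2* = 529 - 1.41·71.2 = 429.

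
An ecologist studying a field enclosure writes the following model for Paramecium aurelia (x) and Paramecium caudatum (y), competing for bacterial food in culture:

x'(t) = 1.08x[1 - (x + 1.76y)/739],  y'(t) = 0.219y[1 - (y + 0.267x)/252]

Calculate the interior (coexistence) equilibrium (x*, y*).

x* ≈ 557, y* ≈ 103

Setting both brackets to zero gives the nullclines x + 1.76y = 739 and 0.267x + y = 252.
Substituting y = 252 - 0.267x into the first: x(1 - 1.76·0.267) = 739 - 1.76·252.
So x* = 295/0.53 = 557, and then y* = 252 - 0.267·557 = 103.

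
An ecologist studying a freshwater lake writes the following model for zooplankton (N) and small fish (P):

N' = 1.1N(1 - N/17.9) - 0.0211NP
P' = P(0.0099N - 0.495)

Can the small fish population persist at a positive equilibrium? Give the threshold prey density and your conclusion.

Threshold N = 50; K < 50, so no, the predator goes extinct.

The predator equation gives dP/dt > 0 only when N > 0.495/0.0099 = 50.
Without the predator, N → K = 17.9. Since 17.9 < 50, the predator cannot invade.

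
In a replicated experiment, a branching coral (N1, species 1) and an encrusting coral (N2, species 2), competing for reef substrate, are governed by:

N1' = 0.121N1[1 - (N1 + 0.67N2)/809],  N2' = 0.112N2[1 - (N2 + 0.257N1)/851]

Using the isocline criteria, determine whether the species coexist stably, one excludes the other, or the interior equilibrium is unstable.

stable coexistence

Compare the nullcline intercepts: K1/α12 = 809/0.67 = 1210 > K2 = 851; K2/α21 = 851/0.257 = 3310 > K1 = 809.
Since both inequalities hold, each species can invade when rare, so the interior equilibrium is stable.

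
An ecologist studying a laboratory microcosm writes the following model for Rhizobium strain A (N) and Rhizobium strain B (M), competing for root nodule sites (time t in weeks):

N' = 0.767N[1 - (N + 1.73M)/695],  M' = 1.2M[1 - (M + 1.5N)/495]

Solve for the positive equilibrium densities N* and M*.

Setting both brackets to zero gives the nullclines N + 1.73M = 695 and 1.5N + M = 495.
Substituting M = 495 - 1.5N into the first: N(1 - 1.73·1.5) = 695 - 1.73·495.
So N* = -161/-1.59 = 101, and then M* = 495 - 1.5·101 = 343.

N* ≈ 101, M* ≈ 343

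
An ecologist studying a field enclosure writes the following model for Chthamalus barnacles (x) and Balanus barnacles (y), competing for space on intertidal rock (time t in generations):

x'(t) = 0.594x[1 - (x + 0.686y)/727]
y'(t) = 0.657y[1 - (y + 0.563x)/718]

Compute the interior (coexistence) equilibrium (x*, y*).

Setting both brackets to zero gives the nullclines x + 0.686y = 727 and 0.563x + y = 718.
Substituting y = 718 - 0.563x into the first: x(1 - 0.686·0.563) = 727 - 0.686·718.
So x* = 234/0.614 = 382, and then y* = 718 - 0.563·382 = 503.

x* ≈ 382, y* ≈ 503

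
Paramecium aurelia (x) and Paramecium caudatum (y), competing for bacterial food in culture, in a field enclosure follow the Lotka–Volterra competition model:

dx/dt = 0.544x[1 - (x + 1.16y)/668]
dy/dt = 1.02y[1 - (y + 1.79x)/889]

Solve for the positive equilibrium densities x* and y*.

x* ≈ 337, y* ≈ 285

Setting both brackets to zero gives the nullclines x + 1.16y = 668 and 1.79x + y = 889.
Substituting y = 889 - 1.79x into the first: x(1 - 1.16·1.79) = 668 - 1.16·889.
So x* = -363/-1.08 = 337, and then y* = 889 - 1.79·337 = 285.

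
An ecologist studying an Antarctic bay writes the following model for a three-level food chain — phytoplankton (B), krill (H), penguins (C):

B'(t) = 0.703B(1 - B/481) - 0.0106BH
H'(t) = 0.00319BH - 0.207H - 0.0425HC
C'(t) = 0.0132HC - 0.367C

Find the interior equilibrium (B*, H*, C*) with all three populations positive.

From dC/dt = 0: 0.0132H* = 0.367, so H* = 27.8.
From dB/dt = 0: 0.703(1 - B*/481) = 0.0106·27.8, giving B* = 481·(1 - 0.419) = 279.
From dH/dt = 0: 0.00319·279 - 0.207 = 0.0425C*, so C* = 0.684/0.0425 = 16.1.

B* ≈ 279, H* ≈ 27.8, C* ≈ 16.1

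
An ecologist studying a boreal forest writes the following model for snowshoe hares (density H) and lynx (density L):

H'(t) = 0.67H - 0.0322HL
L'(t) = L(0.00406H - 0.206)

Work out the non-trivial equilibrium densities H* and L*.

H* ≈ 50.7, L* ≈ 20.8

Set dL/dt = 0 with L > 0: 0.00406H - 0.206 = 0, so H* = 0.206/0.00406 = 50.7.
Set dH/dt = 0 with H > 0: 0.67 - 0.0322L = 0, so L* = 0.67/0.0322 = 20.8.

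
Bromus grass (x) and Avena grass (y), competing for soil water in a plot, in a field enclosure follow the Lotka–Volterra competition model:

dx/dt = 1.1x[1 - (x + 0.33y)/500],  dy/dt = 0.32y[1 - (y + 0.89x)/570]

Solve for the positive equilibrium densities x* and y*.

x* ≈ 442, y* ≈ 177

Setting both brackets to zero gives the nullclines x + 0.33y = 500 and 0.89x + y = 570.
Substituting y = 570 - 0.89x into the first: x(1 - 0.33·0.89) = 500 - 0.33·570.
So x* = 312/0.706 = 442, and then y* = 570 - 0.89·442 = 177.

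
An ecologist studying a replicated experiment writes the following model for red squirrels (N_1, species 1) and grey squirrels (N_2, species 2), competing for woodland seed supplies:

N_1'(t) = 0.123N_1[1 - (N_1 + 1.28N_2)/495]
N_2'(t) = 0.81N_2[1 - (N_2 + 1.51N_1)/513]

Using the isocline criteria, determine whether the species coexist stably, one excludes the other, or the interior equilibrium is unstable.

Compare the nullcline intercepts: K1/α12 = 495/1.28 = 387 < K2 = 513; K2/α21 = 513/1.51 = 340 < K1 = 495.
Since both are reversed, neither can invade when rare; the interior point is a saddle.

unstable coexistence (outcome depends on initial conditions)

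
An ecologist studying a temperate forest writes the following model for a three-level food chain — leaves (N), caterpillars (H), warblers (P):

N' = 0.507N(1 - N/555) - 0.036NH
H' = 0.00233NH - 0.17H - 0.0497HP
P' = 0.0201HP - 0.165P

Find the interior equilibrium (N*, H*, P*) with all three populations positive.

N* ≈ 231, H* ≈ 8.21, P* ≈ 7.43

From dP/dt = 0: 0.0201H* = 0.165, so H* = 8.21.
From dN/dt = 0: 0.507(1 - N*/555) = 0.036·8.21, giving N* = 555·(1 - 0.583) = 231.
From dH/dt = 0: 0.00233·231 - 0.17 = 0.0497P*, so P* = 0.369/0.0497 = 7.43.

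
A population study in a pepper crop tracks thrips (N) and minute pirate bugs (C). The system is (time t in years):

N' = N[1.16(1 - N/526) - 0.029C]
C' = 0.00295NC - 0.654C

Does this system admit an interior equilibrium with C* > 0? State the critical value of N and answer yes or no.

Threshold N = 222; K > 222, so yes, the predator persists.

The predator equation gives dC/dt > 0 only when N > 0.654/0.00295 = 222.
Without the predator, N → K = 526. Since 526 > 222, the predator can invade and persist.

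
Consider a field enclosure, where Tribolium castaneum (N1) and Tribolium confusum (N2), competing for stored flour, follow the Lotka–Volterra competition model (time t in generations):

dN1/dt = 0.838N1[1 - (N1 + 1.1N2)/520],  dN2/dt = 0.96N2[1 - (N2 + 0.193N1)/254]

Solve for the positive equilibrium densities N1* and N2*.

N1* ≈ 305, N2* ≈ 195

Setting both brackets to zero gives the nullclines N1 + 1.1N2 = 520 and 0.193N1 + N2 = 254.
Substituting N2 = 254 - 0.193N1 into the first: N1(1 - 1.1·0.193) = 520 - 1.1·254.
So N1* = 241/0.788 = 305, and then N2* = 254 - 0.193·305 = 195.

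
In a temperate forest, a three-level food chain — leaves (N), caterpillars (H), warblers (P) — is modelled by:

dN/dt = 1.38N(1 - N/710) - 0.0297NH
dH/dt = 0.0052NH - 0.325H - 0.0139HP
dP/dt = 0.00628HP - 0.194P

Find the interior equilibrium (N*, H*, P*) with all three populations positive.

From dP/dt = 0: 0.00628H* = 0.194, so H* = 30.9.
From dN/dt = 0: 1.38(1 - N*/710) = 0.0297·30.9, giving N* = 710·(1 - 0.665) = 238.
From dH/dt = 0: 0.0052·238 - 0.325 = 0.0139P*, so P* = 0.912/0.0139 = 65.6.

N* ≈ 238, H* ≈ 30.9, P* ≈ 65.6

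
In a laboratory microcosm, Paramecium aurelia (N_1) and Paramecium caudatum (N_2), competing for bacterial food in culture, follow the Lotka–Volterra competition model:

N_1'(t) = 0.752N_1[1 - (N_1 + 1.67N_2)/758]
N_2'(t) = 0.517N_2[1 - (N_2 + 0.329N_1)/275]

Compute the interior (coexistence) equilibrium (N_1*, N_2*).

N_1* ≈ 663, N_2* ≈ 56.9

Setting both brackets to zero gives the nullclines N_1 + 1.67N_2 = 758 and 0.329N_1 + N_2 = 275.
Substituting N_2 = 275 - 0.329N_1 into the first: N_1(1 - 1.67·0.329) = 758 - 1.67·275.
So N_1* = 299/0.451 = 663, and then N_2* = 275 - 0.329·663 = 56.9.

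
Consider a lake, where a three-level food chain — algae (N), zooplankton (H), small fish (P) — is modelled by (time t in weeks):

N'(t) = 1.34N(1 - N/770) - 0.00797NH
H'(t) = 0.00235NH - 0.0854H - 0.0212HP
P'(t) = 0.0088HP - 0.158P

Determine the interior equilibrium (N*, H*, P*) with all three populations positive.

From dP/dt = 0: 0.0088H* = 0.158, so H* = 18.
From dN/dt = 0: 1.34(1 - N*/770) = 0.00797·18, giving N* = 770·(1 - 0.107) = 688.
From dH/dt = 0: 0.00235·688 - 0.0854 = 0.0212P*, so P* = 1.53/0.0212 = 72.2.

N* ≈ 688, H* ≈ 18, P* ≈ 72.2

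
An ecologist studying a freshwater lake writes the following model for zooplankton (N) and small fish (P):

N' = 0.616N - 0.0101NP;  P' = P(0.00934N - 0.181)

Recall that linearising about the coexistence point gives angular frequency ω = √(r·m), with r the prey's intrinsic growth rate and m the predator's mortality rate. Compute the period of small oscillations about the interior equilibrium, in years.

Here r = 0.616 and m = 0.181, so r·m = 0.111.
ω = √0.111 = 0.334 per year, hence T = 2π/ω ≈ 18.8 years.

T ≈ 18.8 years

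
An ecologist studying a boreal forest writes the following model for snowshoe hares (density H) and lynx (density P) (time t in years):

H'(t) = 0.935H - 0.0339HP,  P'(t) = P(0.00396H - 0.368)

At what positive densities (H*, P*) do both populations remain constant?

H* ≈ 92.9, P* ≈ 27.6

Set dP/dt = 0 with P > 0: 0.00396H - 0.368 = 0, so H* = 0.368/0.00396 = 92.9.
Set dH/dt = 0 with H > 0: 0.935 - 0.0339P = 0, so P* = 0.935/0.0339 = 27.6.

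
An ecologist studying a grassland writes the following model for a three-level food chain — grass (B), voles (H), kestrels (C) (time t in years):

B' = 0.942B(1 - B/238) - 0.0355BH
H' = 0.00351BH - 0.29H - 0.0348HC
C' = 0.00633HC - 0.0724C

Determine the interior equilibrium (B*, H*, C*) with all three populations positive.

From dC/dt = 0: 0.00633H* = 0.0724, so H* = 11.4.
From dB/dt = 0: 0.942(1 - B*/238) = 0.0355·11.4, giving B* = 238·(1 - 0.431) = 135.
From dH/dt = 0: 0.00351·135 - 0.29 = 0.0348C*, so C* = 0.185/0.0348 = 5.32.

B* ≈ 135, H* ≈ 11.4, C* ≈ 5.32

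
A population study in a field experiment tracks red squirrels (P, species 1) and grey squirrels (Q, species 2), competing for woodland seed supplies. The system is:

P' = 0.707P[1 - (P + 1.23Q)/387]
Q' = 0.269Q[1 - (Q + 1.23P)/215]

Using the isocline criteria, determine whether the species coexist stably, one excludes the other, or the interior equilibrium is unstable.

Compare the nullcline intercepts: K1/α12 = 387/1.23 = 315 > K2 = 215; K2/α21 = 215/1.23 = 175 < K1 = 387.
Since the inequalities point opposite ways, species 1 can invade but species 2 cannot.

species 1 excludes species 2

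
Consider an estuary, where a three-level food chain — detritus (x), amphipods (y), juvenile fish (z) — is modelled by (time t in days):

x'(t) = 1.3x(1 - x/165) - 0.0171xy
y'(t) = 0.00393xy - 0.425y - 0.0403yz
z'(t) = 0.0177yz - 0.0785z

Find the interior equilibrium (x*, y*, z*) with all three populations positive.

From dz/dt = 0: 0.0177y* = 0.0785, so y* = 4.44.
From dx/dt = 0: 1.3(1 - x*/165) = 0.0171·4.44, giving x* = 165·(1 - 0.0583) = 155.
From dy/dt = 0: 0.00393·155 - 0.425 = 0.0403z*, so z* = 0.186/0.0403 = 4.61.

x* ≈ 155, y* ≈ 4.44, z* ≈ 4.61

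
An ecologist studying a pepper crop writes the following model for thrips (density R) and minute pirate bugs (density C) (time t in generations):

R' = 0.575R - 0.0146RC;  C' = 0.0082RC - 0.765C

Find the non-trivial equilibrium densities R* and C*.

R* ≈ 93.3, C* ≈ 39.4

Set dC/dt = 0 with C > 0: 0.0082R - 0.765 = 0, so R* = 0.765/0.0082 = 93.3.
Set dR/dt = 0 with R > 0: 0.575 - 0.0146C = 0, so C* = 0.575/0.0146 = 39.4.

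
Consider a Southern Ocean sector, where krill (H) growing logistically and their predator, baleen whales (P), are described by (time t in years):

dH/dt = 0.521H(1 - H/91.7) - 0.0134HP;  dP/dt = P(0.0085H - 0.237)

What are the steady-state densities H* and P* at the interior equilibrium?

From dP/dt = 0 with P > 0: 0.0085H* = 0.237, so H* = 27.9.
Substitute into dH/dt = 0: 0.521(1 - 27.9/91.7) = 0.0134P*.
The bracket is 0.696, giving P* = 0.363/0.0134 = 27.1.

H* ≈ 27.9, P* ≈ 27.1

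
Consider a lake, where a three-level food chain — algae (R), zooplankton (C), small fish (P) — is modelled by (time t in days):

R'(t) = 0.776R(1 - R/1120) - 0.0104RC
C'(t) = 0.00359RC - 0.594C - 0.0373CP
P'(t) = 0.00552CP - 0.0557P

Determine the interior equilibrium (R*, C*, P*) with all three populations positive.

R* ≈ 969, C* ≈ 10.1, P* ≈ 77.3

From dP/dt = 0: 0.00552C* = 0.0557, so C* = 10.1.
From dR/dt = 0: 0.776(1 - R*/1120) = 0.0104·10.1, giving R* = 1120·(1 - 0.135) = 969.
From dC/dt = 0: 0.00359·969 - 0.594 = 0.0373P*, so P* = 2.88/0.0373 = 77.3.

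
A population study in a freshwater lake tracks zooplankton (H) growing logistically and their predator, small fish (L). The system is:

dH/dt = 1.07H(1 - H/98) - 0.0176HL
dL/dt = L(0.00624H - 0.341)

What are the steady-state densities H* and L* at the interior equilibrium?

From dL/dt = 0 with L > 0: 0.00624H* = 0.341, so H* = 54.6.
Substitute into dH/dt = 0: 1.07(1 - 54.6/98) = 0.0176L*.
The bracket is 0.442, giving L* = 0.473/0.0176 = 26.9.

H* ≈ 54.6, L* ≈ 26.9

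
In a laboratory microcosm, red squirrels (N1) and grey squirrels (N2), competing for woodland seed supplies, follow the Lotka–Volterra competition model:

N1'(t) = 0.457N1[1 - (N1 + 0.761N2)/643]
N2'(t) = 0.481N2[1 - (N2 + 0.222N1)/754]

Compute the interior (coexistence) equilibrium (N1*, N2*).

Setting both brackets to zero gives the nullclines N1 + 0.761N2 = 643 and 0.222N1 + N2 = 754.
Substituting N2 = 754 - 0.222N1 into the first: N1(1 - 0.761·0.222) = 643 - 0.761·754.
So N1* = 69.2/0.831 = 83.3, and then N2* = 754 - 0.222·83.3 = 736.

N1* ≈ 83.3, N2* ≈ 736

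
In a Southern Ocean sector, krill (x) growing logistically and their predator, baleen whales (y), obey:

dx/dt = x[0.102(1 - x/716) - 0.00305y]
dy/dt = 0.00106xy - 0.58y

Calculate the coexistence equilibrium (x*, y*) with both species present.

From dy/dt = 0 with y > 0: 0.00106x* = 0.58, so x* = 547.
Substitute into dx/dt = 0: 0.102(1 - 547/716) = 0.00305y*.
The bracket is 0.236, giving y* = 0.0241/0.00305 = 7.89.

x* ≈ 547, y* ≈ 7.89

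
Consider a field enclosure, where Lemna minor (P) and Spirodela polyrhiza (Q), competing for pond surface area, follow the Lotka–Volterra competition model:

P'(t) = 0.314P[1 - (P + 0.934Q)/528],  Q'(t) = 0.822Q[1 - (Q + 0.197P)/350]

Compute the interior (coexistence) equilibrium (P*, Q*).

P* ≈ 246, Q* ≈ 301

Setting both brackets to zero gives the nullclines P + 0.934Q = 528 and 0.197P + Q = 350.
Substituting Q = 350 - 0.197P into the first: P(1 - 0.934·0.197) = 528 - 0.934·350.
So P* = 201/0.816 = 246, and then Q* = 350 - 0.197·246 = 301.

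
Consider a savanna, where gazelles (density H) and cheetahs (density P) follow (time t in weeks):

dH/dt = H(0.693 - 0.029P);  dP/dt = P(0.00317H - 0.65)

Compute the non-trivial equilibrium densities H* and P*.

H* ≈ 205, P* ≈ 23.9

Set dP/dt = 0 with P > 0: 0.00317H - 0.65 = 0, so H* = 0.65/0.00317 = 205.
Set dH/dt = 0 with H > 0: 0.693 - 0.029P = 0, so P* = 0.693/0.029 = 23.9.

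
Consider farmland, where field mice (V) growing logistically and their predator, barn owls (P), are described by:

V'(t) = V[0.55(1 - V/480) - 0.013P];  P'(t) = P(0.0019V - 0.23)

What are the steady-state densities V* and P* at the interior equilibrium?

From dP/dt = 0 with P > 0: 0.0019V* = 0.23, so V* = 121.
Substitute into dV/dt = 0: 0.55(1 - 121/480) = 0.013P*.
The bracket is 0.748, giving P* = 0.411/0.013 = 31.6.

V* ≈ 121, P* ≈ 31.6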